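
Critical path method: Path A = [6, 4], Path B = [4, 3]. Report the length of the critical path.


Path A: 6 + 4 = 10
Path B: 4 + 3 = 7
Critical path = longest = max(10, 7)
= 10 (Path A)


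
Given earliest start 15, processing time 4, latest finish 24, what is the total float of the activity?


EF = ES + duration = 15 + 4 = 19
LS = LF - duration = 24 - 4 = 20
Total Float = LF - EF = 24 - 19
(or LS - ES = 20 - 15)
= 5


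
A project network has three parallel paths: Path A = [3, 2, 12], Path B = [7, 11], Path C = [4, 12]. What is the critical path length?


Path A: 3 + 2 + 12 = 17
Path B: 7 + 11 = 18
Path C: 4 + 12 = 16
Critical path = longest = max(17, 18, 16)
= 18 (Path B)


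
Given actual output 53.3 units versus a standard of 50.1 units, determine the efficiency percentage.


Efficiency = (actual / standard) × 100
= (53.3 / 50.1) × 100
= 106.4%


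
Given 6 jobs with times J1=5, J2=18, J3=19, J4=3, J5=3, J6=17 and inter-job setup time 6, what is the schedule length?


Makespan = Σ processing + (n-1) × setup
= (5 + 18 + 19 + 3 + 3 + 17) + (6-1)×6
= 65 + 30
= 95 time units


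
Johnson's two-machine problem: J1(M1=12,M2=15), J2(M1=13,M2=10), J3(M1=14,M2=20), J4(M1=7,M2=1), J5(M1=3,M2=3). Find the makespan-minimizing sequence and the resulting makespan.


Johnson's rule:
Group 1 (M1≤M2, sort by M1): ['J5', 'J1', 'J3']
Group 2 (M1>M2, sort desc M2): ['J2', 'J4']
Sequence: J5 → J1 → J3 → J2 → J4
Makespan calculation:
  J5: M1 done=3, M2 done=6
  J1: M1 done=15, M2 done=30
  J3: M1 done=29, M2 done=50
  J2: M1 done=42, M2 done=60
  J4: M1 done=49, M2 done=61
= Sequence: J5 → J1 → J3 → J2 → J4, Makespan: 61


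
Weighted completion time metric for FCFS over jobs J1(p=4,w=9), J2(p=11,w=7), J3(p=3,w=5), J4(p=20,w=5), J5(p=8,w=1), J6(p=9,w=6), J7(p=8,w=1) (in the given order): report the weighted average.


Completion times:
  J1: C=4, w×C=9×4=36
  J2: C=15, w×C=7×15=105
  J3: C=18, w×C=5×18=90
  J4: C=38, w×C=5×38=190
  J5: C=46, w×C=1×46=46
  J6: C=55, w×C=6×55=330
  J7: C=63, w×C=1×63=63
Sum w×C = 860
Sum w = 34
Weighted avg = 860/34
= 25.29


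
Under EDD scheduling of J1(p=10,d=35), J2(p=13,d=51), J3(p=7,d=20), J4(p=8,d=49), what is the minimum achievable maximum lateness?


EDD order: J3 → J1 → J4 → J2
Completion and lateness:
  J3: C=7, d=20, L=7-20=-13
  J1: C=17, d=35, L=17-35=-18
  J4: C=25, d=49, L=25-49=-24
  J2: C=38, d=51, L=38-51=-13
Lmax = max(-13, -18, -24, -13)
= -13


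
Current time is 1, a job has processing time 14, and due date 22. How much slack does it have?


Slack = due - current_time - processing
= 22 - 1 - 14
= 7


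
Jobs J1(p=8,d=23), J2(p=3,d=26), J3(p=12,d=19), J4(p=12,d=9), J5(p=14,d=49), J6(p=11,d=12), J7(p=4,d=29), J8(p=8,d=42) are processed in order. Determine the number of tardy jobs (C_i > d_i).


Completion vs due date:
  J1: C=8, d=23 → on time
  J2: C=11, d=26 → on time
  J3: C=23, d=19 → TARDY
  J4: C=35, d=9 → TARDY
  J5: C=49, d=49 → on time
  J6: C=60, d=12 → TARDY
  J7: C=64, d=29 → TARDY
  J8: C=72, d=42 → TARDY
Tardy jobs: J3, J4, J6, J7, J8
Count = 5


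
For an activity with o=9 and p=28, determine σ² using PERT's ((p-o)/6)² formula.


σ² = ((p - o) / 6)² = (p - o)² / 36
= (28 - 9)² / 36
= 19² / 36
= 361 / 36
= 10.0278


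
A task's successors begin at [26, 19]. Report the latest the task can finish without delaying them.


LF = min of all successor start times
Successors start at: [26, 19]
LF = min(26, 19)
= 19


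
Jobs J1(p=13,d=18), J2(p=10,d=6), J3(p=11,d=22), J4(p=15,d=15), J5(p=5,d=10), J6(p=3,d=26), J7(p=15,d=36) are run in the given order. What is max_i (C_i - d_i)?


Lateness per job (L = C - d):
  J1: C=13, d=18, L=-5
  J2: C=23, d=6, L=17
  J3: C=34, d=22, L=12
  J4: C=49, d=15, L=34
  J5: C=54, d=10, L=44
  J6: C=57, d=26, L=31
  J7: C=72, d=36, L=36
Lmax = max(-5, 17, 12, 34, 44, 31, 36)
= 44


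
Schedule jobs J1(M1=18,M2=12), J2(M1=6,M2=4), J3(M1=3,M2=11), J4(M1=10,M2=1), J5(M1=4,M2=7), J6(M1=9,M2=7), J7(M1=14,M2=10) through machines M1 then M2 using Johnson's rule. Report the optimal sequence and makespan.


Johnson's rule:
Group 1 (M1≤M2, sort by M1): ['J3', 'J5']
Group 2 (M1>M2, sort desc M2): ['J1', 'J7', 'J6', 'J2', 'J4']
Sequence: J3 → J5 → J1 → J7 → J6 → J2 → J4
Makespan calculation:
  J3: M1 done=3, M2 done=14
  J5: M1 done=7, M2 done=21
  J1: M1 done=25, M2 done=37
  J7: M1 done=39, M2 done=49
  J6: M1 done=48, M2 done=56
  J2: M1 done=54, M2 done=60
  J4: M1 done=64, M2 done=65
= Sequence: J3 → J5 → J1 → J7 → J6 → J2 → J4, Makespan: 65


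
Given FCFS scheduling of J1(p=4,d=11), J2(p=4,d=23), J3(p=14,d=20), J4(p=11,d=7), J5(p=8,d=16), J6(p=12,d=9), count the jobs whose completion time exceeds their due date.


Completion vs due date:
  J1: C=4, d=11 → on time
  J2: C=8, d=23 → on time
  J3: C=22, d=20 → TARDY
  J4: C=33, d=7 → TARDY
  J5: C=41, d=16 → TARDY
  J6: C=53, d=9 → TARDY
Tardy jobs: J3, J4, J5, J6
Count = 4


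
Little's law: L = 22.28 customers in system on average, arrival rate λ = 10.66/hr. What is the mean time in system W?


Little's law: L = λW → W = L / λ
= 22.28 / 10.66
= 2.09 hours


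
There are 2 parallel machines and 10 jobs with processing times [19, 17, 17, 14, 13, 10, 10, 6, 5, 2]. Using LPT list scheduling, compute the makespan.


Jobs (LPT sorted): [19, 17, 17, 14, 13, 10, 10, 6, 5, 2]
Machines: 2
  J=19 → Machine 1 (load: 0+19=19)
  J=17 → Machine 2 (load: 0+17=17)
  J=17 → Machine 2 (load: 17+17=34)
  J=14 → Machine 1 (load: 19+14=33)
  J=13 → Machine 1 (load: 33+13=46)
  J=10 → Machine 2 (load: 34+10=44)
  J=10 → Machine 2 (load: 44+10=54)
  J=6 → Machine 1 (load: 46+6=52)
  J=5 → Machine 1 (load: 52+5=57)
  J=2 → Machine 2 (load: 54+2=56)
Machine loads: [57, 56]
Makespan = max = 57 time units


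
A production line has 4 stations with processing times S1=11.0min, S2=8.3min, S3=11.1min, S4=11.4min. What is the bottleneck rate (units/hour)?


Bottleneck = longest station time
Station times: [11.0, 8.3, 11.1, 11.4]
Max = 11.4 min
Rate = 60 / 11.4
= 5.26 units/hour (bottleneck: 11.4min)


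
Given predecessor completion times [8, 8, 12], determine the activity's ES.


ES = max of all predecessor completion times
Predecessors: [8, 8, 12]
ES = max(8, 8, 12)
= 12


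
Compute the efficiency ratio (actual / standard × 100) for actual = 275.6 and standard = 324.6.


Efficiency = (actual / standard) × 100
= (275.6 / 324.6) × 100
= 84.9%


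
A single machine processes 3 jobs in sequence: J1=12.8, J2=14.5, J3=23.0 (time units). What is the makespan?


Sequential makespan: sum all processing times
= 12.8 + 14.5 + 23.0
= 50.3 time units


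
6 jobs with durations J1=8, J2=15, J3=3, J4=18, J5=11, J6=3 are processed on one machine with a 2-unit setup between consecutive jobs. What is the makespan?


Makespan = Σ processing + (n-1) × setup
= (8 + 15 + 3 + 18 + 11 + 3) + (6-1)×2
= 58 + 10
= 68 time units


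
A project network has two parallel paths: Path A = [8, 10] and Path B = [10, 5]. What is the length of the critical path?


Path A: 8 + 10 = 18
Path B: 10 + 5 = 15
Critical path = longest = max(18, 15)
= 18 (Path A)


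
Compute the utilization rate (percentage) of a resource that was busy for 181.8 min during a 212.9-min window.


Utilization = busy / total × 100
= 181.8 / 212.9 × 100
= 85.4%


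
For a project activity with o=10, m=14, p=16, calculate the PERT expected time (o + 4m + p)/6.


te = (o + 4m + p) / 6
= (10 + 4×14 + 16) / 6
= (10 + 56 + 16) / 6
= 82 / 6
= 13.67


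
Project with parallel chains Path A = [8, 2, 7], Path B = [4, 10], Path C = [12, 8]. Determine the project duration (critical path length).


Path A: 8 + 2 + 7 = 17
Path B: 4 + 10 = 14
Path C: 12 + 8 = 20
Critical path = longest = max(17, 14, 20)
= 20 (Path C)


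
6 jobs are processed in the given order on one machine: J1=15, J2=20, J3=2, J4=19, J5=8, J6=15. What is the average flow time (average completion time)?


Completion times:
  J1: completes at 15
  J2: completes at 35
  J3: completes at 37
  J4: completes at 56
  J5: completes at 64
  J6: completes at 79
Sum = 286
Average = 286/6
= 47.67


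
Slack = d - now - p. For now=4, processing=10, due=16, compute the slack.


Slack = due - current_time - processing
= 16 - 4 - 10
= 2


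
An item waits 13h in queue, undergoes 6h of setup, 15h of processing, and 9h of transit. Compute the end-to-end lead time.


Lead time = queue + setup + processing + transit
= 13 + 6 + 15 + 9
= 43 hours


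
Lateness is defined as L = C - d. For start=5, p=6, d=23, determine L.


Completion = 5 + 6 = 11
Lateness = C - d = 11 - 23
= -12


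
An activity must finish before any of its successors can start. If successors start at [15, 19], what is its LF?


LF = min of all successor start times
Successors start at: [15, 19]
LF = min(15, 19)
= 15


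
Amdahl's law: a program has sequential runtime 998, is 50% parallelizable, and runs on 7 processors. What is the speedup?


Amdahl's law: T_p = T × ((1-p) + p/N)
= 998 × ((1-0.5) + 0.5/7)
= 998 × (0.50 + 0.0714)
= 998 × 0.5714
= 570.29
Speedup = 998/570.29
= 1.75×


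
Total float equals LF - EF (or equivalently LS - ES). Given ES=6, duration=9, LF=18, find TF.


EF = ES + duration = 6 + 9 = 15
LS = LF - duration = 18 - 9 = 9
Total Float = LF - EF = 18 - 15
(or LS - ES = 9 - 6)
= 3


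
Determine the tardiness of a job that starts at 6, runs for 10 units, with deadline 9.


Completion = start + processing = 6 + 10 = 16
Tardiness = max(0, C - d) = max(0, 16 - 9)
= max(0, 7)
= 7


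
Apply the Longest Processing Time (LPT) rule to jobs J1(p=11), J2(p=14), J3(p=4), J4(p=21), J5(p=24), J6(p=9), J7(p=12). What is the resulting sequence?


LPT: sort by longest processing time first
  J5: p=24
  J4: p=21
  J2: p=14
  J7: p=12
  J1: p=11
  J6: p=9
  J3: p=4
Order: J5 → J4 → J2 → J7 → J1 → J6 → J3


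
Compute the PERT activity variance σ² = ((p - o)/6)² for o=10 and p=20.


σ² = ((p - o) / 6)² = (p - o)² / 36
= (20 - 10)² / 36
= 10² / 36
= 100 / 36
= 2.7778


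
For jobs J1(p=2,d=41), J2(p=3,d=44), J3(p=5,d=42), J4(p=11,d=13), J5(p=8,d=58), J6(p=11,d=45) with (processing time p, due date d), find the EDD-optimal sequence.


EDD: sort by earliest due date
  J4: d=13, p=11
  J1: d=41, p=2
  J3: d=42, p=5
  J2: d=44, p=3
  J6: d=45, p=11
  J5: d=58, p=8
Order: J4 → J1 → J3 → J2 → J6 → J5


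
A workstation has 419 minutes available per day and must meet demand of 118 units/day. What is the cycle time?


Cycle time = available time / demand
= 419 / 118
= 3.55 min/unit


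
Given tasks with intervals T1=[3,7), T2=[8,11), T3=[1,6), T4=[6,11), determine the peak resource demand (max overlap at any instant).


Check each time point for overlaps:
  t=3: 2 tasks active (T1, T3)
Max concurrent = 2


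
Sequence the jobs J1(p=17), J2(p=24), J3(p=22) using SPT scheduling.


SPT: sort by shortest processing time
  J1: p=17
  J3: p=22
  J2: p=24
Order: J1 → J3 → J2


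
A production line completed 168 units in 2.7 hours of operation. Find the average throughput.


Throughput = units / time
= 168 / 2.7
= 62.2 units/hour


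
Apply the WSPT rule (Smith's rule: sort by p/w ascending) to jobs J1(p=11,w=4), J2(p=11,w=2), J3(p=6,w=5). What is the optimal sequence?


WSPT (Smith's rule): sort by p/w ascending
  J3: p/w = 6/5 = 1.200
  J1: p/w = 11/4 = 2.750
  J2: p/w = 11/2 = 5.500
Order: J3 → J1 → J2


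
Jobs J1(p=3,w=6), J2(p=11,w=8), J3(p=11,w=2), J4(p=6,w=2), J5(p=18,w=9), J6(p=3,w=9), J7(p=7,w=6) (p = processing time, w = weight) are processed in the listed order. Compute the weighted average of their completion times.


Completion times:
  J1: C=3, w×C=6×3=18
  J2: C=14, w×C=8×14=112
  J3: C=25, w×C=2×25=50
  J4: C=31, w×C=2×31=62
  J5: C=49, w×C=9×49=441
  J6: C=52, w×C=9×52=468
  J7: C=59, w×C=6×59=354
Sum w×C = 1505
Sum w = 42
Weighted avg = 1505/42
= 35.83


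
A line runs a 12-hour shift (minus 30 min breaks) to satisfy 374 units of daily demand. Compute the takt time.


Available = 12×60 - 30 = 690 min
Takt time = 690 / 374
= 1.84 min/unit


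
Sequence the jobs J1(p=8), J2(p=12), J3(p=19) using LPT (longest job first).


LPT: sort by longest processing time first
  J3: p=19
  J2: p=12
  J1: p=8
Order: J3 → J2 → J1


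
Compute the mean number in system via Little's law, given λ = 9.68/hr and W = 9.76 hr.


Little's law: L = λ × W
= 9.68 × 9.76
= 94.48


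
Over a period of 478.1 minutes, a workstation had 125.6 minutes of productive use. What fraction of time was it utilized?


Utilization = busy / total × 100
= 125.6 / 478.1 × 100
= 26.3%


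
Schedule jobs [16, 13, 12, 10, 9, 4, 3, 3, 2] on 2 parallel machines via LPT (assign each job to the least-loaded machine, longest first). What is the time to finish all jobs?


Jobs (LPT sorted): [16, 13, 12, 10, 9, 4, 3, 3, 2]
Machines: 2
  J=16 → Machine 1 (load: 0+16=16)
  J=13 → Machine 2 (load: 0+13=13)
  J=12 → Machine 2 (load: 13+12=25)
  J=10 → Machine 1 (load: 16+10=26)
  J=9 → Machine 2 (load: 25+9=34)
  J=4 → Machine 1 (load: 26+4=30)
  J=3 → Machine 1 (load: 30+3=33)
  J=3 → Machine 1 (load: 33+3=36)
  J=2 → Machine 2 (load: 34+2=36)
Machine loads: [36, 36]
Makespan = max = 36 time units


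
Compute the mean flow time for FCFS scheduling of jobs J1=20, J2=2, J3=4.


Completion times:
  J1: completes at 20
  J2: completes at 22
  J3: completes at 26
Sum = 68
Average = 68/3
= 22.67


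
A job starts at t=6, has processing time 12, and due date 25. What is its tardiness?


Completion = start + processing = 6 + 12 = 18
Tardiness = max(0, C - d) = max(0, 18 - 25)
= max(0, -7)
= 0


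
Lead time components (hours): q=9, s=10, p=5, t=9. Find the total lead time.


Lead time = queue + setup + processing + transit
= 9 + 10 + 5 + 9
= 33 hours


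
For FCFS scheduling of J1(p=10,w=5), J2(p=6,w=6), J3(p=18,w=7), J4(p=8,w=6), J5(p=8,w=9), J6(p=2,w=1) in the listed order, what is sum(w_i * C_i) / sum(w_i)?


Completion times:
  J1: C=10, w×C=5×10=50
  J2: C=16, w×C=6×16=96
  J3: C=34, w×C=7×34=238
  J4: C=42, w×C=6×42=252
  J5: C=50, w×C=9×50=450
  J6: C=52, w×C=1×52=52
Sum w×C = 1138
Sum w = 34
Weighted avg = 1138/34
= 33.47


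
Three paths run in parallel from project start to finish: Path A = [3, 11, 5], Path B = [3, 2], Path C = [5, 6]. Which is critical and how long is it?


Path A: 3 + 11 + 5 = 19
Path B: 3 + 2 = 5
Path C: 5 + 6 = 11
Critical path = longest = max(19, 5, 11)
= 19 (Path A)


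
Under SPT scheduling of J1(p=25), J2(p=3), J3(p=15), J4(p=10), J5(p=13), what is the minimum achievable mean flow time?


SPT order: J2 → J4 → J5 → J3 → J1
Completion times:
  J2: C=3
  J4: C=13
  J5: C=26
  J3: C=41
  J1: C=66
Sum = 149, n = 5
Mean flow = 149/5
= 29.80


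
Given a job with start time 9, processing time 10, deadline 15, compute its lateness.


Completion = 9 + 10 = 19
Lateness = C - d = 19 - 15
= 4


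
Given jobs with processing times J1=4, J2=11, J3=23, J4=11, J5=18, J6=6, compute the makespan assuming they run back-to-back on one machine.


Sequential makespan: sum all processing times
= 4 + 11 + 23 + 11 + 18 + 6
= 73 time units


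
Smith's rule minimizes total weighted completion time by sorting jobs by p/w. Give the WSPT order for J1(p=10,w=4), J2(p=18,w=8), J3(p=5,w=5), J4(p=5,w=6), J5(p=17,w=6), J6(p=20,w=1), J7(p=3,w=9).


WSPT (Smith's rule): sort by p/w ascending
  J7: p/w = 3/9 = 0.333
  J4: p/w = 5/6 = 0.833
  J3: p/w = 5/5 = 1.000
  J2: p/w = 18/8 = 2.250
  J1: p/w = 10/4 = 2.500
  J5: p/w = 17/6 = 2.833
  J6: p/w = 20/1 = 20.000
Order: J7 → J4 → J3 → J2 → J1 → J5 → J6


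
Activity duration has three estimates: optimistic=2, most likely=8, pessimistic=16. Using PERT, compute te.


te = (o + 4m + p) / 6
= (2 + 4×8 + 16) / 6
= (2 + 32 + 16) / 6
= 50 / 6
= 8.33


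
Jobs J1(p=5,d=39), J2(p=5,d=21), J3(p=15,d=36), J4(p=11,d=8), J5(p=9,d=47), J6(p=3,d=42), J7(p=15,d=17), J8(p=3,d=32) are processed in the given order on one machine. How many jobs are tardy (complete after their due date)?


Completion vs due date:
  J1: C=5, d=39 → on time
  J2: C=10, d=21 → on time
  J3: C=25, d=36 → on time
  J4: C=36, d=8 → TARDY
  J5: C=45, d=47 → on time
  J6: C=48, d=42 → TARDY
  J7: C=63, d=17 → TARDY
  J8: C=66, d=32 → TARDY
Tardy jobs: J4, J6, J7, J8
Count = 4


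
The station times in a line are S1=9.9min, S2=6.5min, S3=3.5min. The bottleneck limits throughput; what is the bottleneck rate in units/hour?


Bottleneck = longest station time
Station times: [9.9, 6.5, 3.5]
Max = 9.9 min
Rate = 60 / 9.9
= 6.06 units/hour (bottleneck: 9.9min)


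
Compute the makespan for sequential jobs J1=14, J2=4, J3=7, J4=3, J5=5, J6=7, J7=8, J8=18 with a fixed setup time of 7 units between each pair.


Makespan = Σ processing + (n-1) × setup
= (14 + 4 + 7 + 3 + 5 + 7 + 8 + 18) + (8-1)×7
= 66 + 49
= 115 time units


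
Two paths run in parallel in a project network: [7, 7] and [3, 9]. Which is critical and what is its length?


Path A: 7 + 7 = 14
Path B: 3 + 9 = 12
Critical path = longest = max(14, 12)
= 14 (Path A)


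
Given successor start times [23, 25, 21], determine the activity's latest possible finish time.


LF = min of all successor start times
Successors start at: [23, 25, 21]
LF = min(23, 25, 21)
= 21


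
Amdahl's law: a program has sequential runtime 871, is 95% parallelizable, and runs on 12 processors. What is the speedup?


Amdahl's law: T_p = T × ((1-p) + p/N)
= 871 × ((1-0.95) + 0.95/12)
= 871 × (0.05 + 0.0792)
= 871 × 0.1292
= 112.50
Speedup = 871/112.50
= 7.74×


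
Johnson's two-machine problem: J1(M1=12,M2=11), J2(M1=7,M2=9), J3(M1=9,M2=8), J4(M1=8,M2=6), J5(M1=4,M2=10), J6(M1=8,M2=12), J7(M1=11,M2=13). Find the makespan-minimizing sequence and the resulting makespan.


Johnson's rule:
Group 1 (M1≤M2, sort by M1): ['J5', 'J2', 'J6', 'J7']
Group 2 (M1>M2, sort desc M2): ['J1', 'J3', 'J4']
Sequence: J5 → J2 → J6 → J7 → J1 → J3 → J4
Makespan calculation:
  J5: M1 done=4, M2 done=14
  J2: M1 done=11, M2 done=23
  J6: M1 done=19, M2 done=35
  J7: M1 done=30, M2 done=48
  J1: M1 done=42, M2 done=59
  J3: M1 done=51, M2 done=67
  J4: M1 done=59, M2 done=73
= Sequence: J5 → J2 → J6 → J7 → J1 → J3 → J4, Makespan: 73


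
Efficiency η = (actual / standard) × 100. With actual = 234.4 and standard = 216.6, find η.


Efficiency = (actual / standard) × 100
= (234.4 / 216.6) × 100
= 108.2%


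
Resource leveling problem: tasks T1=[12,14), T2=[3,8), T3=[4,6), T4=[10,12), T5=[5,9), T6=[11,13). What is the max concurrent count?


Check each time point for overlaps:
  t=5: 3 tasks active (T2, T3, T5)
Max concurrent = 3


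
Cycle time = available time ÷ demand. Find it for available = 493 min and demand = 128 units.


Cycle time = available time / demand
= 493 / 128
= 3.85 min/unit


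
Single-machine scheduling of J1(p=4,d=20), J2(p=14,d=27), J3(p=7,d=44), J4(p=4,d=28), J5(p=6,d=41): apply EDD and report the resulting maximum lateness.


EDD order: J1 → J2 → J4 → J5 → J3
Completion and lateness:
  J1: C=4, d=20, L=4-20=-16
  J2: C=18, d=27, L=18-27=-9
  J4: C=22, d=28, L=22-28=-6
  J5: C=28, d=41, L=28-41=-13
  J3: C=35, d=44, L=35-44=-9
Lmax = max(-16, -9, -6, -13, -9)
= -6


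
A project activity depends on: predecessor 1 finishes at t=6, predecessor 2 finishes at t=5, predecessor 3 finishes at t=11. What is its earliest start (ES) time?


ES = max of all predecessor completion times
Predecessors: [6, 5, 11]
ES = max(6, 5, 11)
= 11


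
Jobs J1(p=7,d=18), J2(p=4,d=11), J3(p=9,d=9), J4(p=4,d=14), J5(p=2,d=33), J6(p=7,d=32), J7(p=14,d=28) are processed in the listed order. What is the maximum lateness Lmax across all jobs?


Lateness per job (L = C - d):
  J1: C=7, d=18, L=-11
  J2: C=11, d=11, L=0
  J3: C=20, d=9, L=11
  J4: C=24, d=14, L=10
  J5: C=26, d=33, L=-7
  J6: C=33, d=32, L=1
  J7: C=47, d=28, L=19
Lmax = max(-11, 0, 11, 10, -7, 1, 19)
= 19


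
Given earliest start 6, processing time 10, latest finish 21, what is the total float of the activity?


EF = ES + duration = 6 + 10 = 16
LS = LF - duration = 21 - 10 = 11
Total Float = LF - EF = 21 - 16
(or LS - ES = 11 - 6)
= 5


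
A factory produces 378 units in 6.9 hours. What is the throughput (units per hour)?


Throughput = units / time
= 378 / 6.9
= 54.8 units/hour


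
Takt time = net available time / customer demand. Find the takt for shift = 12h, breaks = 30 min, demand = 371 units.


Available = 12×60 - 30 = 690 min
Takt time = 690 / 371
= 1.86 min/unit


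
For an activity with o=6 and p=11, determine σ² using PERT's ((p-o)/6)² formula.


σ² = ((p - o) / 6)² = (p - o)² / 36
= (11 - 6)² / 36
= 5² / 36
= 25 / 36
= 0.6944


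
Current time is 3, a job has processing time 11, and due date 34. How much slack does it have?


Slack = due - current_time - processing
= 34 - 3 - 11
= 20


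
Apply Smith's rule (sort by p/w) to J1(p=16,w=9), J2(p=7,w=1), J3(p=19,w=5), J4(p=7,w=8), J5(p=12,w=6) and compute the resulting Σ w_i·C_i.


WSPT order (by p/w): J4 → J1 → J5 → J3 → J2
  J4: C=7, w·C=8×7=56
  J1: C=23, w·C=9×23=207
  J5: C=35, w·C=6×35=210
  J3: C=54, w·C=5×54=270
  J2: C=61, w·C=1×61=61
Σ w·C = 804
= 804


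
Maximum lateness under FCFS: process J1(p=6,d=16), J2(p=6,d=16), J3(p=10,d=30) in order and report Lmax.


Lateness per job (L = C - d):
  J1: C=6, d=16, L=-10
  J2: C=12, d=16, L=-4
  J3: C=22, d=30, L=-8
Lmax = max(-10, -4, -8)
= -4


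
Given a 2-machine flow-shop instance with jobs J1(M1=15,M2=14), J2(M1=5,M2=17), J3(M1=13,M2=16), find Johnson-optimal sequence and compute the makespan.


Johnson's rule:
Group 1 (M1≤M2, sort by M1): ['J2', 'J3']
Group 2 (M1>M2, sort desc M2): ['J1']
Sequence: J2 → J3 → J1
Makespan calculation:
  J2: M1 done=5, M2 done=22
  J3: M1 done=18, M2 done=38
  J1: M1 done=33, M2 done=52
= Sequence: J2 → J3 → J1, Makespan: 52


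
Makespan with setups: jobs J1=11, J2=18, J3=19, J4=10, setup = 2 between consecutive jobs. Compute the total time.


Makespan = Σ processing + (n-1) × setup
= (11 + 18 + 19 + 10) + (4-1)×2
= 58 + 6
= 64 time units


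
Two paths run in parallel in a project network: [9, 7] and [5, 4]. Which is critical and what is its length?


Path A: 9 + 7 = 16
Path B: 5 + 4 = 9
Critical path = longest = max(16, 9)
= 16 (Path A)


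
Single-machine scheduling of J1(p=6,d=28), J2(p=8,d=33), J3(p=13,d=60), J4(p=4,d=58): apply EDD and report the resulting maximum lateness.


EDD order: J1 → J2 → J4 → J3
Completion and lateness:
  J1: C=6, d=28, L=6-28=-22
  J2: C=14, d=33, L=14-33=-19
  J4: C=18, d=58, L=18-58=-40
  J3: C=31, d=60, L=31-60=-29
Lmax = max(-22, -19, -40, -29)
= -19


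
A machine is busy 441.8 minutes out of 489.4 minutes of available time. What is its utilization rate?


Utilization = busy / total × 100
= 441.8 / 489.4 × 100
= 90.3%


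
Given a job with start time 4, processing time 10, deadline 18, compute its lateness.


Completion = 4 + 10 = 14
Lateness = C - d = 14 - 18
= -4


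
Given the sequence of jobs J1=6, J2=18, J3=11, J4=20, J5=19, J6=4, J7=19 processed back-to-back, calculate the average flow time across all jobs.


Completion times:
  J1: completes at 6
  J2: completes at 24
  J3: completes at 35
  J4: completes at 55
  J5: completes at 74
  J6: completes at 78
  J7: completes at 97
Sum = 369
Average = 369/7
= 52.71


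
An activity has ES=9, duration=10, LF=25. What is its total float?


EF = ES + duration = 9 + 10 = 19
LS = LF - duration = 25 - 10 = 15
Total Float = LF - EF = 25 - 19
(or LS - ES = 15 - 9)
= 6


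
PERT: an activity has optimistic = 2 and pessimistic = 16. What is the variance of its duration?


σ² = ((p - o) / 6)² = (p - o)² / 36
= (16 - 2)² / 36
= 14² / 36
= 196 / 36
= 5.4444


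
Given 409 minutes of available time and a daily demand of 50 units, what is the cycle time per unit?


Cycle time = available time / demand
= 409 / 50
= 8.18 min/unit


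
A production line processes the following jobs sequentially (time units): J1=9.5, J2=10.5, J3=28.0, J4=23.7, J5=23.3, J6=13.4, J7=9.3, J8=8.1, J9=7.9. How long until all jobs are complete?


Sequential makespan: sum all processing times
= 9.5 + 10.5 + 28.0 + 23.7 + 23.3 + 13.4 + 9.3 + 8.1 + 7.9
= 133.7 time units


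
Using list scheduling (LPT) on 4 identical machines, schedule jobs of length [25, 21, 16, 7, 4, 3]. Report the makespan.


Jobs (LPT sorted): [25, 21, 16, 7, 4, 3]
Machines: 4
  J=25 → Machine 1 (load: 0+25=25)
  J=21 → Machine 2 (load: 0+21=21)
  J=16 → Machine 3 (load: 0+16=16)
  J=7 → Machine 4 (load: 0+7=7)
  J=4 → Machine 4 (load: 7+4=11)
  J=3 → Machine 4 (load: 11+3=14)
Machine loads: [25, 21, 16, 14]
Makespan = max = 25 time units


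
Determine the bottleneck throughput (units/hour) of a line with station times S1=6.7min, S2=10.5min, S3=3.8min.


Bottleneck = longest station time
Station times: [6.7, 10.5, 3.8]
Max = 10.5 min
Rate = 60 / 10.5
= 5.71 units/hour (bottleneck: 10.5min)


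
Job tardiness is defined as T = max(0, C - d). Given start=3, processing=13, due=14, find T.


Completion = start + processing = 3 + 13 = 16
Tardiness = max(0, C - d) = max(0, 16 - 14)
= max(0, 2)
= 2


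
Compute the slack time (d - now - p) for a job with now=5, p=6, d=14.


Slack = due - current_time - processing
= 14 - 5 - 6
= 3


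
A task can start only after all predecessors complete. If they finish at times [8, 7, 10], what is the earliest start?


ES = max of all predecessor completion times
Predecessors: [8, 7, 10]
ES = max(8, 7, 10)
= 10


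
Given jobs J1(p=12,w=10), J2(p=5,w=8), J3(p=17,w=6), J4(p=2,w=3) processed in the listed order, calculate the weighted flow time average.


Completion times:
  J1: C=12, w×C=10×12=120
  J2: C=17, w×C=8×17=136
  J3: C=34, w×C=6×34=204
  J4: C=36, w×C=3×36=108
Sum w×C = 568
Sum w = 27
Weighted avg = 568/27
= 21.04


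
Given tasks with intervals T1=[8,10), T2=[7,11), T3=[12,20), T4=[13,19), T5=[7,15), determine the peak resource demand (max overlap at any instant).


Check each time point for overlaps:
  t=8: 3 tasks active (T1, T2, T5)
Max concurrent = 3


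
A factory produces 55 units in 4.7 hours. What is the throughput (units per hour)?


Throughput = units / time
= 55 / 4.7
= 11.7 units/hour


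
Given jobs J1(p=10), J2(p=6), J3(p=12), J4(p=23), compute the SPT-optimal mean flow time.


SPT order: J2 → J1 → J3 → J4
Completion times:
  J2: C=6
  J1: C=16
  J3: C=28
  J4: C=51
Sum = 101, n = 4
Mean flow = 101/4
= 25.25


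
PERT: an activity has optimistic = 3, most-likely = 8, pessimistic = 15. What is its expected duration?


te = (o + 4m + p) / 6
= (3 + 4×8 + 15) / 6
= (3 + 32 + 15) / 6
= 50 / 6
= 8.33


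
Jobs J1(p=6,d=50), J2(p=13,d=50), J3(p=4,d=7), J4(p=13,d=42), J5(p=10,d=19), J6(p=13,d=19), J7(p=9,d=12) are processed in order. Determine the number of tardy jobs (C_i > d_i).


Completion vs due date:
  J1: C=6, d=50 → on time
  J2: C=19, d=50 → on time
  J3: C=23, d=7 → TARDY
  J4: C=36, d=42 → on time
  J5: C=46, d=19 → TARDY
  J6: C=59, d=19 → TARDY
  J7: C=68, d=12 → TARDY
Tardy jobs: J3, J5, J6, J7
Count = 4


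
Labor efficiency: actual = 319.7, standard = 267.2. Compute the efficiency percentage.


Efficiency = (actual / standard) × 100
= (319.7 / 267.2) × 100
= 119.6%


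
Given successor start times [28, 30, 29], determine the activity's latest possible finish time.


LF = min of all successor start times
Successors start at: [28, 30, 29]
LF = min(28, 30, 29)
= 28


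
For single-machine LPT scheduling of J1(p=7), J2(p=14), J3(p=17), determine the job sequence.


LPT: sort by longest processing time first
  J3: p=17
  J2: p=14
  J1: p=7
Order: J3 → J2 → J1


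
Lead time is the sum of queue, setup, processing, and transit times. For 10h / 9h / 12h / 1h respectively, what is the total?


Lead time = queue + setup + processing + transit
= 10 + 9 + 12 + 1
= 32 hours


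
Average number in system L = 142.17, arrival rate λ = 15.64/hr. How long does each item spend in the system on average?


Little's law: L = λW → W = L / λ
= 142.17 / 15.64
= 9.09 hours


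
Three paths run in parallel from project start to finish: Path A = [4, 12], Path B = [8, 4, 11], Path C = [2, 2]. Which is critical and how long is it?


Path A: 4 + 12 = 16
Path B: 8 + 4 + 11 = 23
Path C: 2 + 2 = 4
Critical path = longest = max(16, 23, 4)
= 23 (Path B)


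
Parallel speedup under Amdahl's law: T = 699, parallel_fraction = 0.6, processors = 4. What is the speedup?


Amdahl's law: T_p = T × ((1-p) + p/N)
= 699 × ((1-0.6) + 0.6/4)
= 699 × (0.40 + 0.1500)
= 699 × 0.5500
= 384.45
Speedup = 699/384.45
= 1.82×


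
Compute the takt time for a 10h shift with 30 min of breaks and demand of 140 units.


Available = 10×60 - 30 = 570 min
Takt time = 570 / 140
= 4.07 min/unit


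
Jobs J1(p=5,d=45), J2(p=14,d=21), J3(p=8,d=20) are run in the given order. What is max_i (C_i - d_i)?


Lateness per job (L = C - d):
  J1: C=5, d=45, L=-40
  J2: C=19, d=21, L=-2
  J3: C=27, d=20, L=7
Lmax = max(-40, -2, 7)
= 7


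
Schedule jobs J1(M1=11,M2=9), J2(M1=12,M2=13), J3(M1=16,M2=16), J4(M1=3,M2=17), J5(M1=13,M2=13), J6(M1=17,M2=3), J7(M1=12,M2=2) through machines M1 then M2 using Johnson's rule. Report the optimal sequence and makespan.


Johnson's rule:
Group 1 (M1≤M2, sort by M1): ['J4', 'J2', 'J5', 'J3']
Group 2 (M1>M2, sort desc M2): ['J1', 'J6', 'J7']
Sequence: J4 → J2 → J5 → J3 → J1 → J6 → J7
Makespan calculation:
  J4: M1 done=3, M2 done=20
  J2: M1 done=15, M2 done=33
  J5: M1 done=28, M2 done=46
  J3: M1 done=44, M2 done=62
  J1: M1 done=55, M2 done=71
  J6: M1 done=72, M2 done=75
  J7: M1 done=84, M2 done=86
= Sequence: J4 → J2 → J5 → J3 → J1 → J6 → J7, Makespan: 86


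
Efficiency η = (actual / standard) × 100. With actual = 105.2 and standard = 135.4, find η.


Efficiency = (actual / standard) × 100
= (105.2 / 135.4) × 100
= 77.7%


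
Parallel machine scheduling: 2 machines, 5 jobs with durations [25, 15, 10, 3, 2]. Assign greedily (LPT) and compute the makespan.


Jobs (LPT sorted): [25, 15, 10, 3, 2]
Machines: 2
  J=25 → Machine 1 (load: 0+25=25)
  J=15 → Machine 2 (load: 0+15=15)
  J=10 → Machine 2 (load: 15+10=25)
  J=3 → Machine 1 (load: 25+3=28)
  J=2 → Machine 2 (load: 25+2=27)
Machine loads: [28, 27]
Makespan = max = 28 time units


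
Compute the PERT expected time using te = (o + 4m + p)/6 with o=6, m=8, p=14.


te = (o + 4m + p) / 6
= (6 + 4×8 + 14) / 6
= (6 + 32 + 14) / 6
= 52 / 6
= 8.67


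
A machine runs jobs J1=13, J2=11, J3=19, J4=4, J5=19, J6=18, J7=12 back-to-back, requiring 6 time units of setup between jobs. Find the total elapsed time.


Makespan = Σ processing + (n-1) × setup
= (13 + 11 + 19 + 4 + 19 + 18 + 12) + (7-1)×6
= 96 + 36
= 132 time units


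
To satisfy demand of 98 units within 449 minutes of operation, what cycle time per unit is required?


Cycle time = available time / demand
= 449 / 98
= 4.58 min/unit


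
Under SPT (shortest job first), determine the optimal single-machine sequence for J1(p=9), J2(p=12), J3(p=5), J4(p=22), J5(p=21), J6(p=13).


SPT: sort by shortest processing time
  J3: p=5
  J1: p=9
  J2: p=12
  J6: p=13
  J5: p=21
  J4: p=22
Order: J3 → J1 → J2 → J6 → J5 → J4


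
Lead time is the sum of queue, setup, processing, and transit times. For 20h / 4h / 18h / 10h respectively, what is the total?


Lead time = queue + setup + processing + transit
= 20 + 4 + 18 + 10
= 52 hours


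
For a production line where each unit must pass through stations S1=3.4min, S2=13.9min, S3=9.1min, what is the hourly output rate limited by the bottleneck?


Bottleneck = longest station time
Station times: [3.4, 13.9, 9.1]
Max = 13.9 min
Rate = 60 / 13.9
= 4.32 units/hour (bottleneck: 13.9min)


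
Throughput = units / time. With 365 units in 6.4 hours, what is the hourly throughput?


Throughput = units / time
= 365 / 6.4
= 57.0 units/hour


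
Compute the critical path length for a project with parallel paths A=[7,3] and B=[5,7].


Path A: 7 + 3 = 10
Path B: 5 + 7 = 12
Critical path = longest = max(10, 12)
= 12 (Path B)


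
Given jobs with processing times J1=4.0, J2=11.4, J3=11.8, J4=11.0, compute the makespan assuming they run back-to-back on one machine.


Sequential makespan: sum all processing times
= 4.0 + 11.4 + 11.8 + 11.0
= 38.2 time units


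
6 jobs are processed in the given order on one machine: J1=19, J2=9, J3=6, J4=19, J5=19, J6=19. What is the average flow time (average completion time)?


Completion times:
  J1: completes at 19
  J2: completes at 28
  J3: completes at 34
  J4: completes at 53
  J5: completes at 72
  J6: completes at 91
Sum = 297
Average = 297/6
= 49.50


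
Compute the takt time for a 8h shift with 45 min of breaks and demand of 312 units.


Available = 8×60 - 45 = 435 min
Takt time = 435 / 312
= 1.39 min/unit


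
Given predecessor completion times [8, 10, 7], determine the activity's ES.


ES = max of all predecessor completion times
Predecessors: [8, 10, 7]
ES = max(8, 10, 7)
= 10


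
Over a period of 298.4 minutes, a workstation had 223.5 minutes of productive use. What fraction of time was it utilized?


Utilization = busy / total × 100
= 223.5 / 298.4 × 100
= 74.9%


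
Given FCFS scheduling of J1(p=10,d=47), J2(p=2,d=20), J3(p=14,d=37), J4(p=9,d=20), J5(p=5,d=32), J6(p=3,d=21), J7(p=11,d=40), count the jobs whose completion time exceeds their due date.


Completion vs due date:
  J1: C=10, d=47 → on time
  J2: C=12, d=20 → on time
  J3: C=26, d=37 → on time
  J4: C=35, d=20 → TARDY
  J5: C=40, d=32 → TARDY
  J6: C=43, d=21 → TARDY
  J7: C=54, d=40 → TARDY
Tardy jobs: J4, J5, J6, J7
Count = 4


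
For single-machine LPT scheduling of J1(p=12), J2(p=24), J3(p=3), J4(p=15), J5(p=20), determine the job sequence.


LPT: sort by longest processing time first
  J2: p=24
  J5: p=20
  J4: p=15
  J1: p=12
  J3: p=3
Order: J2 → J5 → J4 → J1 → J3


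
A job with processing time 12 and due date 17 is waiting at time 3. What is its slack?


Slack = due - current_time - processing
= 17 - 3 - 12
= 2


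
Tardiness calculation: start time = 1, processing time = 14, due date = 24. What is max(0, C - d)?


Completion = start + processing = 1 + 14 = 15
Tardiness = max(0, C - d) = max(0, 15 - 24)
= max(0, -9)
= 0


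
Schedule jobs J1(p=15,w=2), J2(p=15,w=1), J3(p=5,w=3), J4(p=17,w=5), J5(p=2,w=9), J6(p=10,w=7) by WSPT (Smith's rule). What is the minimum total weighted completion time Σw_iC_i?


WSPT order (by p/w): J5 → J6 → J3 → J4 → J1 → J2
  J5: C=2, w·C=9×2=18
  J6: C=12, w·C=7×12=84
  J3: C=17, w·C=3×17=51
  J4: C=34, w·C=5×34=170
  J1: C=49, w·C=2×49=98
  J2: C=64, w·C=1×64=64
Σ w·C = 485
= 485


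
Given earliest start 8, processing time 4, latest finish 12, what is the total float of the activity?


EF = ES + duration = 8 + 4 = 12
LS = LF - duration = 12 - 4 = 8
Total Float = LF - EF = 12 - 12
(or LS - ES = 8 - 8)
= 0


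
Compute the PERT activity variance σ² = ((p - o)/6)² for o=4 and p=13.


σ² = ((p - o) / 6)² = (p - o)² / 36
= (13 - 4)² / 36
= 9² / 36
= 81 / 36
= 2.2500


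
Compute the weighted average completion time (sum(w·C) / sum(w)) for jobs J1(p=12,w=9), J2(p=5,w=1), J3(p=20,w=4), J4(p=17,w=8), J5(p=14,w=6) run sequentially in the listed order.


Completion times:
  J1: C=12, w×C=9×12=108
  J2: C=17, w×C=1×17=17
  J3: C=37, w×C=4×37=148
  J4: C=54, w×C=8×54=432
  J5: C=68, w×C=6×68=408
Sum w×C = 1113
Sum w = 28
Weighted avg = 1113/28
= 39.75


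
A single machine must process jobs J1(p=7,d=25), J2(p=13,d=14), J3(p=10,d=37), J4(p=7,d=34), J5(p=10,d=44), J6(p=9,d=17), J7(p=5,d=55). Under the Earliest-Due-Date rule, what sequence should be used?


EDD: sort by earliest due date
  J2: d=14, p=13
  J6: d=17, p=9
  J1: d=25, p=7
  J4: d=34, p=7
  J3: d=37, p=10
  J5: d=44, p=10
  J7: d=55, p=5
Order: J2 → J6 → J1 → J4 → J3 → J5 → J7


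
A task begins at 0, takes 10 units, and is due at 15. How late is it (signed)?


Completion = 0 + 10 = 10
Lateness = C - d = 10 - 15
= -5


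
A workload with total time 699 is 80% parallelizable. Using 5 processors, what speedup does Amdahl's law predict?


Amdahl's law: T_p = T × ((1-p) + p/N)
= 699 × ((1-0.8) + 0.8/5)
= 699 × (0.20 + 0.1600)
= 699 × 0.3600
= 251.64
Speedup = 699/251.64
= 2.78×


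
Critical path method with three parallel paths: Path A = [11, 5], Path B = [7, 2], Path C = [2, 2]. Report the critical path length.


Path A: 11 + 5 = 16
Path B: 7 + 2 = 9
Path C: 2 + 2 = 4
Critical path = longest = max(16, 9, 4)
= 16 (Path A)


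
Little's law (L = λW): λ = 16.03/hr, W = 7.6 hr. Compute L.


Little's law: L = λ × W
= 16.03 × 7.6
= 121.83


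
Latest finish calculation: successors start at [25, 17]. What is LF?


LF = min of all successor start times
Successors start at: [25, 17]
LF = min(25, 17)
= 17


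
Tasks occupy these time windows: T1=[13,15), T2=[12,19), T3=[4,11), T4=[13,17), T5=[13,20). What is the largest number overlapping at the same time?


Check each time point for overlaps:
  t=13: 4 tasks active (T1, T2, T4, T5)
Max concurrent = 4


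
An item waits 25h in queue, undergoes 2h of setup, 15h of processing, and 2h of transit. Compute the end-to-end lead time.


Lead time = queue + setup + processing + transit
= 25 + 2 + 15 + 2
= 44 hours


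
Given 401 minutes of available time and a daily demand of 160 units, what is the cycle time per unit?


Cycle time = available time / demand
= 401 / 160
= 2.51 min/unit


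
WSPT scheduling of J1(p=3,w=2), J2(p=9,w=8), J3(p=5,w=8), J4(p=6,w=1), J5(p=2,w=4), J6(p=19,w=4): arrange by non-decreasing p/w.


WSPT (Smith's rule): sort by p/w ascending
  J5: p/w = 2/4 = 0.500
  J3: p/w = 5/8 = 0.625
  J2: p/w = 9/8 = 1.125
  J1: p/w = 3/2 = 1.500
  J6: p/w = 19/4 = 4.750
  J4: p/w = 6/1 = 6.000
Order: J5 → J3 → J2 → J1 → J6 → J4


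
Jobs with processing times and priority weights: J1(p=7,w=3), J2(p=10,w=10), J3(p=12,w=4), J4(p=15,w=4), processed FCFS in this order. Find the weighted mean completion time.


Completion times:
  J1: C=7, w×C=3×7=21
  J2: C=17, w×C=10×17=170
  J3: C=29, w×C=4×29=116
  J4: C=44, w×C=4×44=176
Sum w×C = 483
Sum w = 21
Weighted avg = 483/21
= 23.00


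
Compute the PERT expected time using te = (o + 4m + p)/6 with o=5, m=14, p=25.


te = (o + 4m + p) / 6
= (5 + 4×14 + 25) / 6
= (5 + 56 + 25) / 6
= 86 / 6
= 14.33


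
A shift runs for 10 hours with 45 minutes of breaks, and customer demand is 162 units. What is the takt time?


Available = 10×60 - 45 = 555 min
Takt time = 555 / 162
= 3.43 min/unit


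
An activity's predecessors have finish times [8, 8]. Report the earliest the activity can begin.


ES = max of all predecessor completion times
Predecessors: [8, 8]
ES = max(8, 8)
= 8


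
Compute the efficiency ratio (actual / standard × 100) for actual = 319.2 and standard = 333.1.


Efficiency = (actual / standard) × 100
= (319.2 / 333.1) × 100
= 95.8%


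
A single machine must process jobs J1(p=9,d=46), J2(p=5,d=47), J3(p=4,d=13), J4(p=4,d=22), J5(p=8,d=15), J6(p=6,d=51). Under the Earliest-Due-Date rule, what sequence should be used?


EDD: sort by earliest due date
  J3: d=13, p=4
  J5: d=15, p=8
  J4: d=22, p=4
  J1: d=46, p=9
  J2: d=47, p=5
  J6: d=51, p=6
Order: J3 → J5 → J4 → J1 → J2 → J6
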